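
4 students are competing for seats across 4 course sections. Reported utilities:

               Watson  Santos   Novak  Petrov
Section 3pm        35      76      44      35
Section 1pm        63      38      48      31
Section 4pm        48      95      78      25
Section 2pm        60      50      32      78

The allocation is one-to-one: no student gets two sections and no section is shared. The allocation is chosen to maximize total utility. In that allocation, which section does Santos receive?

Santos receives Section 3pm.

This is the linear assignment problem.
Optimal: Watson→Section 1pm (63 points), Santos→Section 3pm (76 points), Novak→Section 4pm (78 points), Petrov→Section 2pm (78 points) — total 63+76+78+78 = 295 points.
Row-greedy (each student in turn takes its best remaining section) gives 280 points, worse by 15.
Next-best assignment: Watson→Section 1pm, Santos→Section 4pm, Novak→Section 3pm, Petrov→Section 2pm = 280 points.
Every other assignment is strictly worse.
Santos's own top section is Section 4pm (95 points), but forcing Santos→Section 4pm and reassigning the rest optimally gives only 280 points — worse by 15.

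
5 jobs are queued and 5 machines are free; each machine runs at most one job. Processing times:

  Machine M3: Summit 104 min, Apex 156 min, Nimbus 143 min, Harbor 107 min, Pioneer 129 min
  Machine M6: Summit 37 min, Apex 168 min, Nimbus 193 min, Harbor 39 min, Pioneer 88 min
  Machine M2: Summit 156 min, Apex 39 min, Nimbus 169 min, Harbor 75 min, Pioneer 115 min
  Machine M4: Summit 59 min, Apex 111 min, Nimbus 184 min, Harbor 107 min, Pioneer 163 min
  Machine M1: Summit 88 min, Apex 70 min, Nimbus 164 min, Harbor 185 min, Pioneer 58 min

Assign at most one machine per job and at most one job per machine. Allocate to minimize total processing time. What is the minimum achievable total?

Min total: 338 min

Optimal: Summit→Machine M4 (59 min), Apex→Machine M2 (39 min), Nimbus→Machine M3 (143 min), Harbor→Machine M6 (39 min), Pioneer→Machine M1 (58 min) — total 59+39+143+39+58 = 338 min.
Row-greedy (each job in turn takes its cheapest remaining machine) gives 384 min, worse by 46.
Every other assignment is strictly worse.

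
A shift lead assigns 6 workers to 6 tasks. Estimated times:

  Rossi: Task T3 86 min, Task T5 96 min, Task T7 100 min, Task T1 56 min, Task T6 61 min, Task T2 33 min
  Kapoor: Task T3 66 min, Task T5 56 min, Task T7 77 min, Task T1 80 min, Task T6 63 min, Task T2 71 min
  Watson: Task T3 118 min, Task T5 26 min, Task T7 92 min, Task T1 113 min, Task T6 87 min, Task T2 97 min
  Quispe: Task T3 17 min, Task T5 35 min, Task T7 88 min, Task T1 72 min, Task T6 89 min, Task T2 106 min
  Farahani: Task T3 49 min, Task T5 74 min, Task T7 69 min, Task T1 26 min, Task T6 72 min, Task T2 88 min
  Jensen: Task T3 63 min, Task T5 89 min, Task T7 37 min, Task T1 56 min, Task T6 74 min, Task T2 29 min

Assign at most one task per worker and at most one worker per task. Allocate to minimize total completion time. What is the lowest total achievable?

This is a one-to-one assignment (minimum-cost bipartite matching).
Optimal: Rossi→Task T2 (33 min), Kapoor→Task T6 (63 min), Watson→Task T5 (26 min), Quispe→Task T3 (17 min), Farahani→Task T1 (26 min), Jensen→Task T7 (37 min) — total 33+63+26+17+26+37 = 202 min.
Swapping Kapoor↔Watson (Kapoor→Task T5 56 min, Watson→Task T6 87 min) adds 54.
Checked against all permutations: 202 min is optimal.

Min total: 202 min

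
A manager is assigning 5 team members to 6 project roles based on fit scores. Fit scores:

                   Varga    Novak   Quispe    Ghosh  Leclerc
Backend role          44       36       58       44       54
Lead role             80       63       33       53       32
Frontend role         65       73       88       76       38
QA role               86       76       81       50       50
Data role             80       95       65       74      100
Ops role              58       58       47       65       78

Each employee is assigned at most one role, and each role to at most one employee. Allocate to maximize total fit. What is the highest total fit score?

Maximum total: 410 pts

Optimal: Varga→Lead role (80 pts), Novak→Data role (95 pts), Quispe→QA role (81 pts), Ghosh→Frontend role (76 pts), Leclerc→Ops role (78 pts) — total 80+95+81+76+78 = 410 pts.
Max-entry greedy (repeatedly take the single best remaining cell) gives 402 pts, worse by 8.
Swapping Ghosh↔Quispe (Ghosh→QA role 50 pts, Quispe→Frontend role 88 pts) loses 19.
Every other assignment is strictly worse.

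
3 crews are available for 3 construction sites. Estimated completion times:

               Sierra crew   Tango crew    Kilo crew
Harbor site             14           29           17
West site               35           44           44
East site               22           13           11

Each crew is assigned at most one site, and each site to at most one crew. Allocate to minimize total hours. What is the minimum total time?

Min total: 65 hours

This is a one-to-one assignment (minimum-cost bipartite matching).
Optimal: Sierra crew→West site (35 hours), Tango crew→East site (13 hours), Kilo crew→Harbor site (17 hours) — total 35+13+17 = 65 hours.
Row-greedy (each crew in turn takes its cheapest remaining site) gives 71 hours, worse by 6.
Every other assignment is strictly worse.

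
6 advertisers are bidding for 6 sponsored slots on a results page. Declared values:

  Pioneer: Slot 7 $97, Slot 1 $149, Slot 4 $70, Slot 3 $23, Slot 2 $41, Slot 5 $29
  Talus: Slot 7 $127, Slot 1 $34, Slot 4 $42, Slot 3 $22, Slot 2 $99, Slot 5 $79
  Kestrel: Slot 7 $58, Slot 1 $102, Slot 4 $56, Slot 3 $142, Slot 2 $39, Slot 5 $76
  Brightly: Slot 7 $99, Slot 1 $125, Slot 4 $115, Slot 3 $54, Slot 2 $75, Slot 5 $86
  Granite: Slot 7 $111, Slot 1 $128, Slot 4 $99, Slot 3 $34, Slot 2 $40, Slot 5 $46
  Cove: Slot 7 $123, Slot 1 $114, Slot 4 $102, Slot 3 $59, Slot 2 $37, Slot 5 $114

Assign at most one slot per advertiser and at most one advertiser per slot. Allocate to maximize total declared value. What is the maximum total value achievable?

Max total: $730

Treat this as an assignment problem: match each advertiser to one slot.
Optimal: Pioneer→Slot 1 ($149), Talus→Slot 2 ($99), Kestrel→Slot 3 ($142), Brightly→Slot 4 ($115), Granite→Slot 7 ($111), Cove→Slot 5 ($114) — total 149+99+142+115+111+114 = $730.
Next-best assignment: Pioneer→Slot 1, Talus→Slot 7, Kestrel→Slot 3, Brightly→Slot 2, Granite→Slot 4, Cove→Slot 5 = $706.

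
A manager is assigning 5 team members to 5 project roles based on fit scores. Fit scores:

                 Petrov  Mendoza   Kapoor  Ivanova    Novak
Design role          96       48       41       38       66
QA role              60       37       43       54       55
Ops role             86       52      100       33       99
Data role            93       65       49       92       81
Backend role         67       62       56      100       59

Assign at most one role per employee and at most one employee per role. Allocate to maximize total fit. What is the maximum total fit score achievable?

Max total: 416 pts

Optimal: Petrov→Design role (96 pts), Mendoza→Data role (65 pts), Kapoor→Ops role (100 pts), Ivanova→Backend role (100 pts), Novak→QA role (55 pts) — total 96+65+100+100+55 = 416 pts.
Max-entry greedy (repeatedly take the single best remaining cell) gives 414 pts, worse by 2.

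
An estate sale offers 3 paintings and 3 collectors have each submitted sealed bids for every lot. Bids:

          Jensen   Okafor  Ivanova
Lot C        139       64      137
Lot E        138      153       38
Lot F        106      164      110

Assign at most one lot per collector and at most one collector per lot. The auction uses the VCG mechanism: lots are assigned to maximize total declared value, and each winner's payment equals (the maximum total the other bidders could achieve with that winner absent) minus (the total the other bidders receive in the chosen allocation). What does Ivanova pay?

Efficient allocation: Jensen→Lot E ($138), Okafor→Lot F ($164), Ivanova→Lot C ($137); total welfare W = $439.
Ivanova receives Lot C at value $137, so the others get W − 137 = $302.
Without Ivanova: best allocation of the remaining 2 bidders over all 3 lots is Jensen→Lot C ($139), Okafor→Lot F ($164), total $303.
VCG payment = (others' best without Ivanova) − (others' welfare with Ivanova) = 303 − 302 = $1.

Ivanova pays $1.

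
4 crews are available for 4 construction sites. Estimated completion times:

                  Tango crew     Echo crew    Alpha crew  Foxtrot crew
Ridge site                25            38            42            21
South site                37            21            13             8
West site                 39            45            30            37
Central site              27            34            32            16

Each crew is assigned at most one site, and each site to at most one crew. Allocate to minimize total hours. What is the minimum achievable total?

Optimal: Tango crew→Ridge site (25 hours), Echo crew→South site (21 hours), Alpha crew→West site (30 hours), Foxtrot crew→Central site (16 hours) — total 25+21+30+16 = 92 hours.
Column-greedy (each site in turn goes to its cheapest remaining crew) gives 107 hours, worse by 15.
Next-best assignment: Tango crew→Ridge site, Echo crew→Central site, Alpha crew→West site, Foxtrot crew→South site = 97 hours.

Minimum total: 92 hours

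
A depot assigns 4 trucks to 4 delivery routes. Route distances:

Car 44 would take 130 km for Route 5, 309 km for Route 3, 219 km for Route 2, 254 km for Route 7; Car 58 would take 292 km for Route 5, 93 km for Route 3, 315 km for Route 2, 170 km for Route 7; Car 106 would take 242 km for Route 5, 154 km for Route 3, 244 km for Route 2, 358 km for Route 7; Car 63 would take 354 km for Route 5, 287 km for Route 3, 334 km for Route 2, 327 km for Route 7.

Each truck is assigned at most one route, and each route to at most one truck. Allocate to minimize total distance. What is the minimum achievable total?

Optimal: Car 44→Route 5 (130 km), Car 58→Route 7 (170 km), Car 106→Route 3 (154 km), Car 63→Route 2 (334 km) — total 130+170+154+334 = 788 km.
Min-entry greedy (repeatedly take the single cheapest remaining cell) gives 794 km, worse by 6.
Checked against all permutations: 788 km is optimal.

Min total: 788 km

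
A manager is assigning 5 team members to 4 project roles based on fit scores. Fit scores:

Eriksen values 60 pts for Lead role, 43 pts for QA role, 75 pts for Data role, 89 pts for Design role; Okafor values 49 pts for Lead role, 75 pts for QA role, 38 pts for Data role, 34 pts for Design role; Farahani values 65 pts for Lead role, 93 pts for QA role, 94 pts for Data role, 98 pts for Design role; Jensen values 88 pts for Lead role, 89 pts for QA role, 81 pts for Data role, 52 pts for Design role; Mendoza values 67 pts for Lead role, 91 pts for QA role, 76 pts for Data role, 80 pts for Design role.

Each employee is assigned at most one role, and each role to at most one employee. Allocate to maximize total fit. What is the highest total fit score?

Max total: 362 pts

Optimal: Jensen→Lead role (88 pts), Mendoza→QA role (91 pts), Farahani→Data role (94 pts), Eriksen→Design role (89 pts) — total 88+91+94+89 = 362 pts.
Max-entry greedy (repeatedly take the single best remaining cell) gives 352 pts, worse by 10.
Every other assignment is strictly worse.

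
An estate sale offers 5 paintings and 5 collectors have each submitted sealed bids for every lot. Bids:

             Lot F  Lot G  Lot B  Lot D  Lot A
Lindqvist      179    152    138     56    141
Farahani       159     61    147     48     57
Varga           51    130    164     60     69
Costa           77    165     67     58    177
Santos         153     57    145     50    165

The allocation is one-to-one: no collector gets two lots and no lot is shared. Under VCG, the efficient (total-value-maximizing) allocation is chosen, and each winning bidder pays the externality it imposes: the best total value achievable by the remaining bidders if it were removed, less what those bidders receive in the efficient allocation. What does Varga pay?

Efficient allocation: Lindqvist→Lot F ($179), Farahani→Lot D ($48), Varga→Lot B ($164), Costa→Lot G ($165), Santos→Lot A ($165); total welfare W = $721.
Varga receives Lot B at value $164, so the others get W − 164 = $557.
Without Varga: best allocation of the remaining 4 bidders over all 5 lots is Lindqvist→Lot F ($179), Farahani→Lot B ($147), Costa→Lot G ($165), Santos→Lot A ($165), total $656.
VCG payment = (others' best without Varga) − (others' welfare with Varga) = 656 − 557 = $99.

Varga pays $99.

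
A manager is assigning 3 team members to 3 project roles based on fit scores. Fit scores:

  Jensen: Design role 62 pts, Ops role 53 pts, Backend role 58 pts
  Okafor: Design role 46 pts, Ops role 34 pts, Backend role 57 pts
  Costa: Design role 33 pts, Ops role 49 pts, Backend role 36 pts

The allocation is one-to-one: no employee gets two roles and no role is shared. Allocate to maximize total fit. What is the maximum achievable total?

Optimal: Jensen→Design role (62 pts), Okafor→Backend role (57 pts), Costa→Ops role (49 pts) — total 62+57+49 = 168 pts.
Every other assignment is strictly worse.

Maximum total: 168 pts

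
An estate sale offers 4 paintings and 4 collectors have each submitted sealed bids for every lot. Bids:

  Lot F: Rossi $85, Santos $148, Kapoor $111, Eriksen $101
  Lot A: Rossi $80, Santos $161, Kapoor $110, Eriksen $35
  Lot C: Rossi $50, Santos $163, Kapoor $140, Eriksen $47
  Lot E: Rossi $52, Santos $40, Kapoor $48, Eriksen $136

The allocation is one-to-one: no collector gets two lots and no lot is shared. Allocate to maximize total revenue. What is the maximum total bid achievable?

Max total: $522

This is the linear assignment problem.
Optimal: Rossi→Lot F ($85), Santos→Lot A ($161), Kapoor→Lot C ($140), Eriksen→Lot E ($136) — total 85+161+140+136 = $522.
Max-entry greedy (repeatedly take the single best remaining cell) gives $490, worse by 32.
Next-best assignment: Rossi→Lot A, Santos→Lot F, Kapoor→Lot C, Eriksen→Lot E = $504.
Swapping Kapoor↔Santos (Kapoor→Lot A $110, Santos→Lot C $163) loses 28.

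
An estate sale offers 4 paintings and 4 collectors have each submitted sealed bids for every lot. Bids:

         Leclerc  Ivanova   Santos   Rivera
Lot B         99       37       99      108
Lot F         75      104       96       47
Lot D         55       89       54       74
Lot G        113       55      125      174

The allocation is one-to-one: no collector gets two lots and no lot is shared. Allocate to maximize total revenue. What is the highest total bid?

Max total: $458

Optimal: Leclerc→Lot B ($99), Ivanova→Lot D ($89), Santos→Lot F ($96), Rivera→Lot G ($174) — total 99+89+96+174 = $458.
Row-greedy (each collector in turn takes its best remaining lot) gives $390, worse by 68.
Swapping Ivanova↔Leclerc (Ivanova→Lot B $37, Leclerc→Lot D $55) loses 96.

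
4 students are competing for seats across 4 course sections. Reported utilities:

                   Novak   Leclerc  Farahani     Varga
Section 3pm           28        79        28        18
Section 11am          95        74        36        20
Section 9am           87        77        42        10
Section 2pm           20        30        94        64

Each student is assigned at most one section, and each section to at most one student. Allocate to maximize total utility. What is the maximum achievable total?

This is a one-to-one assignment (maximum-weight bipartite matching).
Optimal: Novak→Section 11am (95 points), Leclerc→Section 9am (77 points), Farahani→Section 2pm (94 points), Varga→Section 3pm (18 points) — total 95+77+94+18 = 284 points.
Next-best assignment: Novak→Section 11am, Leclerc→Section 3pm, Farahani→Section 9am, Varga→Section 2pm = 280 points.

Maximum total: 284 points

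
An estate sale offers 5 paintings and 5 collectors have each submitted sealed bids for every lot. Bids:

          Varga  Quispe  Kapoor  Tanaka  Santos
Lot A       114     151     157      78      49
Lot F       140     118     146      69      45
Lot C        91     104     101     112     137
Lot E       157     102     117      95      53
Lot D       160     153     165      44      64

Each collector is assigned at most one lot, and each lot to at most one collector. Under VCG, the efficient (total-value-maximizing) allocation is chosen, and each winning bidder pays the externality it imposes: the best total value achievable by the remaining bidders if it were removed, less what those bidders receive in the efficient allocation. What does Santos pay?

Santos pays $33.

Efficient allocation: Varga→Lot D ($160), Quispe→Lot A ($151), Kapoor→Lot F ($146), Tanaka→Lot E ($95), Santos→Lot C ($137); total welfare W = $689.
Santos receives Lot C at value $137, so the others get W − 137 = $552.
Without Santos: best allocation of the remaining 4 bidders over all 5 lots is Varga→Lot E ($157), Quispe→Lot A ($151), Kapoor→Lot D ($165), Tanaka→Lot C ($112), total $585.
VCG payment = (others' best without Santos) − (others' welfare with Santos) = 585 − 552 = $33.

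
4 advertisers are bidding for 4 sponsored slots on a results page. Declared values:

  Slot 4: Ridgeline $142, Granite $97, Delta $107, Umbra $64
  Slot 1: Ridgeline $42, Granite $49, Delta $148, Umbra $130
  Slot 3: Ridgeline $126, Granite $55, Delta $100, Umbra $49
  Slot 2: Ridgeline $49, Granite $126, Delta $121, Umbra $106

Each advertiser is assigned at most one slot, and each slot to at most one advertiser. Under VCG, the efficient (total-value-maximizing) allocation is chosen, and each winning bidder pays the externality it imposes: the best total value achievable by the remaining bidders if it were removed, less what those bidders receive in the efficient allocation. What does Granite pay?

Efficient allocation: Ridgeline→Slot 4 ($142), Granite→Slot 2 ($126), Delta→Slot 3 ($100), Umbra→Slot 1 ($130); total welfare W = $498.
Granite receives Slot 2 at value $126, so the others get W − 126 = $372.
Without Granite: best allocation of the remaining 3 bidders over all 4 slots is Ridgeline→Slot 4 ($142), Delta→Slot 1 ($148), Umbra→Slot 2 ($106), total $396.
VCG payment = (others' best without Granite) − (others' welfare with Granite) = 396 − 372 = $24.

Granite pays $24.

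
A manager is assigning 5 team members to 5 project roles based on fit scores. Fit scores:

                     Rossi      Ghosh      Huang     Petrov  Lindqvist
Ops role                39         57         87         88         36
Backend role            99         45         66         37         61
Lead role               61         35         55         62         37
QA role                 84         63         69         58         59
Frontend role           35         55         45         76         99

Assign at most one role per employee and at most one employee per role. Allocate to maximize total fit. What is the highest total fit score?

Treat this as an assignment problem: match each employee to one role.
Optimal: Rossi→Backend role (99 pts), Ghosh→QA role (63 pts), Huang→Ops role (87 pts), Petrov→Lead role (62 pts), Lindqvist→Frontend role (99 pts) — total 99+63+87+62+99 = 410 pts.
Row-greedy (each employee in turn takes its best remaining role) gives 362 pts, worse by 48.
Swapping Rossi↔Petrov (Rossi→Lead role 61 pts, Petrov→Backend role 37 pts) loses 63.

Max total: 410 pts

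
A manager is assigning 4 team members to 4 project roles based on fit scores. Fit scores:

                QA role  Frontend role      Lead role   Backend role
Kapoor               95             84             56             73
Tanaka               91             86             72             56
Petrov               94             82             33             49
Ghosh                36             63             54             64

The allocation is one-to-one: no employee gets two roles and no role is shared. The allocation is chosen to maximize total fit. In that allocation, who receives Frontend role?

Optimal: Kapoor→Frontend role (84 pts), Tanaka→Lead role (72 pts), Petrov→QA role (94 pts), Ghosh→Backend role (64 pts) — total 84+72+94+64 = 314 pts.
Max-entry greedy (repeatedly take the single best remaining cell) gives 278 pts, worse by 36.
Swapping Tanaka↔Ghosh (Tanaka→Backend role 56 pts, Ghosh→Lead role 54 pts) loses 26.
Kapoor's own top role is QA role (95 pts), but forcing Kapoor→QA role and reassigning the rest optimally gives only 313 pts — worse by 1.

Kapoor receives Frontend role.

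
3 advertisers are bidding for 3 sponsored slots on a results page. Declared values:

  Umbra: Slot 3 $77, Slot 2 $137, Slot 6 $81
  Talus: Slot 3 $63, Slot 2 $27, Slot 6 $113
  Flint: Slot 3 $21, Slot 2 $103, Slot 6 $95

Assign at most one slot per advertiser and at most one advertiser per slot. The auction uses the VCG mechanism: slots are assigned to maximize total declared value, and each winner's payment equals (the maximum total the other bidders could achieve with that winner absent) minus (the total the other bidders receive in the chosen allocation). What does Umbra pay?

Efficient allocation: Umbra→Slot 2 ($137), Talus→Slot 3 ($63), Flint→Slot 6 ($95); total welfare W = $295.
Umbra receives Slot 2 at value $137, so the others get W − 137 = $158.
Without Umbra: best allocation of the remaining 2 bidders over all 3 slots is Talus→Slot 6 ($113), Flint→Slot 2 ($103), total $216.
VCG payment = (others' best without Umbra) − (others' welfare with Umbra) = 216 − 158 = $58.

Umbra pays $58.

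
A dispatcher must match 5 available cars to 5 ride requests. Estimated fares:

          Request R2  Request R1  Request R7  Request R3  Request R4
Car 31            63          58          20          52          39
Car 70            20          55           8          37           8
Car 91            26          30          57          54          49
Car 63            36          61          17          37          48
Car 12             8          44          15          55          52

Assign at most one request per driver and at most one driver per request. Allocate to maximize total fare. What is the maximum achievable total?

Max total: $278

Optimal: Car 31→Request R2 ($63), Car 70→Request R1 ($55), Car 91→Request R7 ($57), Car 63→Request R4 ($48), Car 12→Request R3 ($55) — total 63+55+57+48+55 = $278.
Column-greedy (each request in turn goes to its best remaining driver) gives $244, worse by 34.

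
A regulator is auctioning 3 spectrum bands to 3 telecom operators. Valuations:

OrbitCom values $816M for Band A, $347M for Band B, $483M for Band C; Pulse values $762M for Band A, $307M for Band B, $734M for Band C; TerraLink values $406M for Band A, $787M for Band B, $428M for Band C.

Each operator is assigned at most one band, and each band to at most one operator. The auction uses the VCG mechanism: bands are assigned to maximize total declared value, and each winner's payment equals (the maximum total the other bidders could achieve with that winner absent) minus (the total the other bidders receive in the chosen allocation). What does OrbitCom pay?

Efficient allocation: OrbitCom→Band A ($816M), Pulse→Band C ($734M), TerraLink→Band B ($787M); total welfare W = $2337M.
OrbitCom receives Band A at value $816M, so the others get W − 816 = $1521M.
Without OrbitCom: best allocation of the remaining 2 bidders over all 3 bands is Pulse→Band A ($762M), TerraLink→Band B ($787M), total $1549M.
VCG payment = (others' best without OrbitCom) − (others' welfare with OrbitCom) = 1549 − 1521 = $28M.

OrbitCom pays $28M.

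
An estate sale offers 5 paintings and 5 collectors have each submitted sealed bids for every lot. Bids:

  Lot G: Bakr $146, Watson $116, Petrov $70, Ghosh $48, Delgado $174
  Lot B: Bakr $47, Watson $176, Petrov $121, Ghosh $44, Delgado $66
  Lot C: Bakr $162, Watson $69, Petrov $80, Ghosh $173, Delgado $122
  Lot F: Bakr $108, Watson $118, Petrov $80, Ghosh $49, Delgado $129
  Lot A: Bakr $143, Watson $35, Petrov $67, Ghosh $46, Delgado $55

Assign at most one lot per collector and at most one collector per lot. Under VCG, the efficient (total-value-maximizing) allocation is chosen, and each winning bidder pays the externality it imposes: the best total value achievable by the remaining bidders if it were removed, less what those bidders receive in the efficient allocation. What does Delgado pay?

Efficient allocation: Bakr→Lot A ($143), Watson→Lot B ($176), Petrov→Lot F ($80), Ghosh→Lot C ($173), Delgado→Lot G ($174); total welfare W = $746.
Delgado receives Lot G at value $174, so the others get W − 174 = $572.
Without Delgado: best allocation of the remaining 4 bidders over all 5 lots is Bakr→Lot G ($146), Watson→Lot B ($176), Petrov→Lot F ($80), Ghosh→Lot C ($173), total $575.
VCG payment = (others' best without Delgado) − (others' welfare with Delgado) = 575 − 572 = $3.

Delgado pays $3.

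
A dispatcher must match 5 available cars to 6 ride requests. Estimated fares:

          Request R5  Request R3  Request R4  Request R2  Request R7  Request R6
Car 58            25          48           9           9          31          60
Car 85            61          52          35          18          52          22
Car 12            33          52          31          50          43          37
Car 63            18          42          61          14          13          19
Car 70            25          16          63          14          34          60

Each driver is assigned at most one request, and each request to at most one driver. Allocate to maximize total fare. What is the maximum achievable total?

This is a one-to-one assignment (maximum-weight bipartite matching).
Optimal: Car 58→Request R3 ($48), Car 85→Request R5 ($61), Car 12→Request R2 ($50), Car 63→Request R4 ($61), Car 70→Request R6 ($60) — total 48+61+50+61+60 = $280.
Row-greedy (each driver in turn takes its best remaining request) gives $268, worse by 12.
Next-best assignment: Car 58→Request R6, Car 85→Request R5, Car 12→Request R2, Car 63→Request R3, Car 70→Request R4 = $276.
No other one-to-one assignment exceeds $280.

Max total: $280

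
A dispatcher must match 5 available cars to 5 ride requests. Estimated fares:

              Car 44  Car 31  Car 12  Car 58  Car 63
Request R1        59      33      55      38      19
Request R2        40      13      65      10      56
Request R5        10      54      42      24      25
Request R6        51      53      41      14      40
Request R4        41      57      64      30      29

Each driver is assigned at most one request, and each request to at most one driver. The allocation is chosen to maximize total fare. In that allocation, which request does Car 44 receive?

Car 44 receives Request R6.

Optimal: Car 44→Request R6 ($51), Car 31→Request R5 ($54), Car 12→Request R4 ($64), Car 58→Request R1 ($38), Car 63→Request R2 ($56) — total 51+54+64+38+56 = $263.
Column-greedy (each request in turn goes to its best remaining driver) gives $248, worse by 15.
Next-best assignment: Car 44→Request R1, Car 31→Request R6, Car 12→Request R4, Car 58→Request R5, Car 63→Request R2 = $256.
Car 44's own top request is Request R1 ($59), but forcing Car 44→Request R1 and reassigning the rest optimally gives only $256 — worse by 7.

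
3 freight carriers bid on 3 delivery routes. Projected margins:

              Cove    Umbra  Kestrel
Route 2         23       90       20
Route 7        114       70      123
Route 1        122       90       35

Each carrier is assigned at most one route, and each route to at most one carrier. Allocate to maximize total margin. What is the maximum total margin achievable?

Max total: $335k

Optimal: Cove→Route 1 ($122k), Umbra→Route 2 ($90k), Kestrel→Route 7 ($123k) — total 122+90+123 = $335k.
Swapping Cove↔Umbra (Cove→Route 2 $23k, Umbra→Route 1 $90k) loses 99.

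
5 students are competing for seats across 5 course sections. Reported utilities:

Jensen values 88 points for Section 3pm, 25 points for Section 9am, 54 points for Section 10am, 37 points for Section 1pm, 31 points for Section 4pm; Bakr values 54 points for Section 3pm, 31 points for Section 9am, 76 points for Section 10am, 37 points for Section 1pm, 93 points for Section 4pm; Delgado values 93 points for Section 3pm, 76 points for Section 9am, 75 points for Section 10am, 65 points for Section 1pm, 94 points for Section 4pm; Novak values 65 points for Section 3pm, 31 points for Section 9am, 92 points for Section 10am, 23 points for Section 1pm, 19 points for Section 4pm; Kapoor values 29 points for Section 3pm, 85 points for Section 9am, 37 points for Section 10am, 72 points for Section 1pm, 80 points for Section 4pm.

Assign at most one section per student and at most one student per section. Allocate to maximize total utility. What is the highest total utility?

Maximum total: 423 points

Optimal: Jensen→Section 3pm (88 points), Bakr→Section 4pm (93 points), Delgado→Section 1pm (65 points), Novak→Section 10am (92 points), Kapoor→Section 9am (85 points) — total 88+93+65+92+85 = 423 points.
Column-greedy (each section in turn goes to its best remaining student) gives 400 points, worse by 23.
Next-best assignment: Jensen→Section 3pm, Bakr→Section 4pm, Delgado→Section 9am, Novak→Section 10am, Kapoor→Section 1pm = 421 points.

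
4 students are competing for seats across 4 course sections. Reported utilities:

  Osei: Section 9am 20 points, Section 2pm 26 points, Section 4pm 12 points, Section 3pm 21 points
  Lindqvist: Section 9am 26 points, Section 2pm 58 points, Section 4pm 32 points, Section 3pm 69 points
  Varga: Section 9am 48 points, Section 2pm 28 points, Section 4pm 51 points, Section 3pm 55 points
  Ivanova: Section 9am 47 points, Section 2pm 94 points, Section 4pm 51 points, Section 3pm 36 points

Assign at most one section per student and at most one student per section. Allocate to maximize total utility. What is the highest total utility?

Maximum total: 234 points

Optimal: Osei→Section 9am (20 points), Lindqvist→Section 3pm (69 points), Varga→Section 4pm (51 points), Ivanova→Section 2pm (94 points) — total 20+69+51+94 = 234 points.
Column-greedy (each section in turn goes to its best remaining student) gives 195 points, worse by 39.
Swapping Ivanova↔Lindqvist (Ivanova→Section 3pm 36 points, Lindqvist→Section 2pm 58 points) loses 69.
Checked against all permutations: 234 points is optimal.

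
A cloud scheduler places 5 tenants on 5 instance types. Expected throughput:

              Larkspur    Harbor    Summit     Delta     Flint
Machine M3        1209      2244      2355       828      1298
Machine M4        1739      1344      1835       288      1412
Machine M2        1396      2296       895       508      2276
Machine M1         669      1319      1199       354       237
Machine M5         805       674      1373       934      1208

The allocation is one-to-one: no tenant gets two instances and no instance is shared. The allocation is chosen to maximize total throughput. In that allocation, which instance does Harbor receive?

Optimal: Larkspur→Machine M4 (1739 ops/s), Harbor→Machine M1 (1319 ops/s), Summit→Machine M3 (2355 ops/s), Delta→Machine M5 (934 ops/s), Flint→Machine M2 (2276 ops/s) — total 1739+1319+2355+934+2276 = 8623 ops/s.
Column-greedy (each instance in turn goes to its best remaining tenant) gives 7952 ops/s, worse by 671.
Next-best assignment: Larkspur→Machine M4, Harbor→Machine M3, Summit→Machine M1, Delta→Machine M5, Flint→Machine M2 = 8392 ops/s.
Harbor's own top instance is Machine M2 (2296 ops/s), but forcing Harbor→Machine M2 and reassigning the rest optimally gives only 7952 ops/s — worse by 671.

Harbor receives Machine M1.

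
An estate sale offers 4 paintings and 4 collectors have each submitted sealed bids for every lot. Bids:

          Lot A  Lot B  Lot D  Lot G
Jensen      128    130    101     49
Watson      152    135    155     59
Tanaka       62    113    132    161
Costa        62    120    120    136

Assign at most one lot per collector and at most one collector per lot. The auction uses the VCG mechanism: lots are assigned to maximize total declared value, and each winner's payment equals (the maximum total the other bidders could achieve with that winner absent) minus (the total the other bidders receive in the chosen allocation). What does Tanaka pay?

Tanaka pays $18.

Efficient allocation: Jensen→Lot A ($128), Watson→Lot D ($155), Tanaka→Lot G ($161), Costa→Lot B ($120); total welfare W = $564.
Tanaka receives Lot G at value $161, so the others get W − 161 = $403.
Without Tanaka: best allocation of the remaining 3 bidders over all 4 lots is Jensen→Lot B ($130), Watson→Lot D ($155), Costa→Lot G ($136), total $421.
VCG payment = (others' best without Tanaka) − (others' welfare with Tanaka) = 421 − 403 = $18.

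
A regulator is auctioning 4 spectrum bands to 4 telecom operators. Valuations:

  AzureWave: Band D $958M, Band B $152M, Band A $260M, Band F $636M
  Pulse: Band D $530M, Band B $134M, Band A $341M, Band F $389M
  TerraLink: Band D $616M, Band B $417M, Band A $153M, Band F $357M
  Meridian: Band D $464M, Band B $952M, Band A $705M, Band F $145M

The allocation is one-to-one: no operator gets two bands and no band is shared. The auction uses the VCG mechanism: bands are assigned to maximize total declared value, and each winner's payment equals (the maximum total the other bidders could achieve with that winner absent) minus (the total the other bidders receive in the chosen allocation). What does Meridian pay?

Efficient allocation: AzureWave→Band D ($958M), Pulse→Band A ($341M), TerraLink→Band F ($357M), Meridian→Band B ($952M); total welfare W = $2608M.
Meridian receives Band B at value $952M, so the others get W − 952 = $1656M.
Without Meridian: best allocation of the remaining 3 bidders over all 4 bands is AzureWave→Band D ($958M), Pulse→Band F ($389M), TerraLink→Band B ($417M), total $1764M.
VCG payment = (others' best without Meridian) − (others' welfare with Meridian) = 1764 − 1656 = $108M.

Meridian pays $108M.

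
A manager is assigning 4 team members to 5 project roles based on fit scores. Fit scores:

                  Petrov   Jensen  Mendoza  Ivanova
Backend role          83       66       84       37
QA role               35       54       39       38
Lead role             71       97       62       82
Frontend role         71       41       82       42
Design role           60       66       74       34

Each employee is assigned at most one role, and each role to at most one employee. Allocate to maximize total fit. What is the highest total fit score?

Maximum total: 313 pts

This is the linear assignment problem.
Optimal: Petrov→Backend role (83 pts), Jensen→Design role (66 pts), Mendoza→Frontend role (82 pts), Ivanova→Lead role (82 pts) — total 83+66+82+82 = 313 pts.
Max-entry greedy (repeatedly take the single best remaining cell) gives 290 pts, worse by 23.
Next-best assignment: Petrov→Frontend role, Jensen→Design role, Mendoza→Backend role, Ivanova→Lead role = 303 pts.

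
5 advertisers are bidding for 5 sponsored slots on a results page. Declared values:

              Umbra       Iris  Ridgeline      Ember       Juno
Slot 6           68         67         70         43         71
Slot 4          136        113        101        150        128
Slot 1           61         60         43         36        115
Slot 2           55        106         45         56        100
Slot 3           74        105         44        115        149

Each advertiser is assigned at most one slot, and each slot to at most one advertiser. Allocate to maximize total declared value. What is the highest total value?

Maximum total: $542

Optimal: Umbra→Slot 4 ($136), Iris→Slot 2 ($106), Ridgeline→Slot 6 ($70), Ember→Slot 3 ($115), Juno→Slot 1 ($115) — total 136+106+70+115+115 = $542.
Max-entry greedy (repeatedly take the single best remaining cell) gives $536, worse by 6.
Next-best assignment: Umbra→Slot 1, Iris→Slot 2, Ridgeline→Slot 6, Ember→Slot 4, Juno→Slot 3 = $536.
Swapping Ember↔Juno (Ember→Slot 1 $36, Juno→Slot 3 $149) loses 45.
Every other assignment is strictly worse.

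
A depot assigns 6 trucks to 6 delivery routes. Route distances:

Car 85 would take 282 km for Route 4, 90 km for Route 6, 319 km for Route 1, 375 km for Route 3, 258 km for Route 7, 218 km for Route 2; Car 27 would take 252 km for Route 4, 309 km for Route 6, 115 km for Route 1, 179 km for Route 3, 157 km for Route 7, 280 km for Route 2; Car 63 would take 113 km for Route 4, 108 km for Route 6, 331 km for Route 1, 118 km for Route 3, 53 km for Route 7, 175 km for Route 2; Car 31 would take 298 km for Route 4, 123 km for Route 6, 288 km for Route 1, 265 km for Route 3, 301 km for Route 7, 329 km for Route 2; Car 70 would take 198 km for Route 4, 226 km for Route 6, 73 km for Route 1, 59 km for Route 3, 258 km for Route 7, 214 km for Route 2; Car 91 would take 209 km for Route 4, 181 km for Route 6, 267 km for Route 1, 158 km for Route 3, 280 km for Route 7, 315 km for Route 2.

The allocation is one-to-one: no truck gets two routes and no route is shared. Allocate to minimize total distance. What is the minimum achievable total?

Minimum total: 777 km

This is a one-to-one assignment (minimum-cost bipartite matching).
Optimal: Car 85→Route 2 (218 km), Car 27→Route 1 (115 km), Car 63→Route 7 (53 km), Car 31→Route 6 (123 km), Car 70→Route 3 (59 km), Car 91→Route 4 (209 km) — total 218+115+53+123+59+209 = 777 km.
Swapping Car 85↔Car 27 (Car 85→Route 1 319 km, Car 27→Route 2 280 km) adds 266.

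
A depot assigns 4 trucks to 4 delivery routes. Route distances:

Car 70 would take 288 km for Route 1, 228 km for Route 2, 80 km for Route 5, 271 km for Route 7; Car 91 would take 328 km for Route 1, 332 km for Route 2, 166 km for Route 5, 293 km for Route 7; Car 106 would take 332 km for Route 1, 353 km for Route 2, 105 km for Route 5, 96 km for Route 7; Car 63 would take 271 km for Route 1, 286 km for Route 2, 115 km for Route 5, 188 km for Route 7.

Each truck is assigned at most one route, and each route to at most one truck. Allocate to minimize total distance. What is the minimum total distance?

Min total: 761 km

Optimal: Car 70→Route 2 (228 km), Car 91→Route 5 (166 km), Car 106→Route 7 (96 km), Car 63→Route 1 (271 km) — total 228+166+96+271 = 761 km.
Column-greedy (each route in turn goes to its cheapest remaining truck) gives 897 km, worse by 136.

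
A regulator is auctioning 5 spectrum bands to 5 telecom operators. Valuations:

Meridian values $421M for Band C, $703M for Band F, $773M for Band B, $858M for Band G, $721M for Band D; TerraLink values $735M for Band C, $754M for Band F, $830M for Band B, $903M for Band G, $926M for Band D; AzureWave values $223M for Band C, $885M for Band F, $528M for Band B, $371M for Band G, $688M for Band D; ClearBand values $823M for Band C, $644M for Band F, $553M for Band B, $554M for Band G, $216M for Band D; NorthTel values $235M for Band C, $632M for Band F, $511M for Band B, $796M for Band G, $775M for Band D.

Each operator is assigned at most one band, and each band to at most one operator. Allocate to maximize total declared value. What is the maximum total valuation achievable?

Optimal: Meridian→Band B ($773M), TerraLink→Band D ($926M), AzureWave→Band F ($885M), ClearBand→Band C ($823M), NorthTel→Band G ($796M) — total 773+926+885+823+796 = $4203M.
Column-greedy (each band in turn goes to its best remaining operator) gives $4171M, worse by 32.
Next-best assignment: Meridian→Band G, TerraLink→Band B, AzureWave→Band F, ClearBand→Band C, NorthTel→Band D = $4171M.
Swapping TerraLink↔ClearBand (TerraLink→Band C $735M, ClearBand→Band D $216M) loses 798.

Maximum total: $4203M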